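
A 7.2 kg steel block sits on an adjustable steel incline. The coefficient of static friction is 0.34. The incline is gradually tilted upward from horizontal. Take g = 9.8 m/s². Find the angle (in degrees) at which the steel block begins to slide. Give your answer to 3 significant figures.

18.8°

At the threshold of sliding, static friction is at its maximum μ_s N and exactly balances the weight component along the incline: mg sin θ = μ_s mg cos θ.
Hence tan θ = μ_s = 0.34, so θ = arctan(0.34) = 18.7780°.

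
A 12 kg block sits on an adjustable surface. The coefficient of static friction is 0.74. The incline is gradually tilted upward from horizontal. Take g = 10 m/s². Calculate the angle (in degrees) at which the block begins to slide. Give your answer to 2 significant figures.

At the threshold of sliding, static friction is at its maximum μ_s N and exactly balances the weight component along the incline: mg sin θ = μ_s mg cos θ.
Hence tan θ = μ_s = 0.74, so θ = arctan(0.74) = 36.5014°.

37°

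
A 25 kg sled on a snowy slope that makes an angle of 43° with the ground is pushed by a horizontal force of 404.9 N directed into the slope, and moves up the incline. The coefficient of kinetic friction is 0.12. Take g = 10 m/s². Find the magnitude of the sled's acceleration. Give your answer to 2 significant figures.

The horizontal push has components F cos 43° = 404.9 × 0.7314 = 296.144 N up the incline and F sin 43° = 404.9 × 0.6820 = 276.142 N pressing into the surface.
The normal force is therefore N = mg cos 43° + F sin 43° = 182.850 + 276.142 = 458.992 N, and kinetic friction down the slope is μN = 0.12 × 458.992 = 55.079 N.
Along the incline: F cos 43° − mg sin 43° − μN = ma, so 296.144 − 170.500 − 55.079 = 25 a, giving a = 2.8226 m/s².

2.8 m/s²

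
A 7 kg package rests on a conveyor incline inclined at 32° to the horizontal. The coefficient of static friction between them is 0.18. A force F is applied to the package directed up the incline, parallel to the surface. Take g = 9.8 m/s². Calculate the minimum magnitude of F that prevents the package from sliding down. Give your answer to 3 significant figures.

25.9 N

The normal force is N = mg cos 32° = 58.176 N. With F at its minimum the package is on the verge of sliding down, so static friction is at its maximum μ_s N = 0.18 × 58.176 = 10.472 N and acts up the slope.
Equilibrium along the incline: F + μ_s N = mg sin 32°, so F = 36.352 − 10.472 = 25.880 N.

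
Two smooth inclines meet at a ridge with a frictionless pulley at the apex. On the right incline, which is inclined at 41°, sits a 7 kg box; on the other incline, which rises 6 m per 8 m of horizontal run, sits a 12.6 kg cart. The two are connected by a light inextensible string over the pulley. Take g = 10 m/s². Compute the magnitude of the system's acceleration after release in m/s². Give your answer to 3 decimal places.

Resolve each weight along its own incline: the 7 kg mass has component 7 × 10 × sin 41° = 45.924 N down its slope, and the 12.6 kg mass has 12.6 × 10 × sin 36.87° = 75.600 N down its slope.
The 12.6 kg side's 75.600 N exceeds the other side's 45.924 N, so that mass slides down and the 7 kg mass slides up. Taking that direction as positive, Newton's second law for the whole system gives 75.600 − 45.924 = (7 + 12.6) a, so a = 29.676 / 19.6 = 1.5141 m/s².

1.514 m/s²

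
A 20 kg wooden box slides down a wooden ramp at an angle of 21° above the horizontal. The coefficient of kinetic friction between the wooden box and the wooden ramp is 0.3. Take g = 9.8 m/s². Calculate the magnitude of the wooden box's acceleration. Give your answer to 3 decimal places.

0.767 m/s²

Resolving the weight along the incline: the component pulling the wooden box down the slope is mg sin 21° = 20 × 9.8 × 0.3584 = 70.246 N, and the normal force is N = mg cos 21° = 20 × 9.8 × 0.9336 = 182.986 N.
Kinetic friction acts up the slope with magnitude f = μN = 0.3 × 182.986 = 54.896 N.
Net force along the incline is 70.246 − 54.896 = 15.350 N, so a = 15.350 / 20 = 0.7675 m/s².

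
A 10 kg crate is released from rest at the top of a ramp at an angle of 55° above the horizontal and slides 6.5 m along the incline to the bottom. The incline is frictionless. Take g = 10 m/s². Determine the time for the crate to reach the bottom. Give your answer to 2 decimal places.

1.26 s

The weight component along the incline is mg sin 55° = 81.915 N and the normal force is N = mg cos 55° = 57.358 N.
With no friction, a = g sin 55° = 8.1915 m/s².
Starting from rest, L = ½at², so t = √(2L/a) = √(2 × 6.5 / 8.1915) = 1.2598 s.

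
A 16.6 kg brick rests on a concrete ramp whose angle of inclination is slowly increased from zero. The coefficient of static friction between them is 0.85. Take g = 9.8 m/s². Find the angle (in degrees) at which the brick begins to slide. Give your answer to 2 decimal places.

At the threshold of sliding, static friction is at its maximum μ_s N and exactly balances the weight component along the incline: mg sin θ = μ_s mg cos θ.
Hence tan θ = μ_s = 0.85, so θ = arctan(0.85) = 40.3645°.

40.36°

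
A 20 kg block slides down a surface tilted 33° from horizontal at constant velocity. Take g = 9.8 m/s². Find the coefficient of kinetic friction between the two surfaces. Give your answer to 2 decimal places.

At constant velocity the net force along the incline is zero: mg sin 33° = μ mg cos 33°.
So μ = tan 33° = 0.5446 / 0.8387 = 0.6493.

0.65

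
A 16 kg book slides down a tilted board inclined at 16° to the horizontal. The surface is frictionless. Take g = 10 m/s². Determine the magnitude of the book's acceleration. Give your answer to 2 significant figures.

Resolving the weight along the incline: the component pulling the book down the slope is mg sin 16° = 16 × 10 × 0.2756 = 44.096 N, and the normal force is N = mg cos 16° = 16 × 10 × 0.9613 = 153.808 N.
With no friction the net force along the incline is 44.096 N, so a = g sin 16° = 44.096 / 16 = 2.7560 m/s².

2.8 m/s²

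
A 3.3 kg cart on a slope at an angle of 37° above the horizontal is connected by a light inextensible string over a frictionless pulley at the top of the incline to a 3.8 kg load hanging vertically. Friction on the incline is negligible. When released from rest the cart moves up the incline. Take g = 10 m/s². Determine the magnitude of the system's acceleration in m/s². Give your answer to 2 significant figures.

2.6 m/s²

For the cart on the incline: the weight component along the slope is m₁g sin 37° = 3.3 × 10 × 0.6018 = 19.859 N and the normal force is N = m₁g cos 37° = 26.355 N.
Newton's second law for the cart (up-slope positive): T − 19.859 = 3.3 a. For the hanging load (downward positive): 3.8 × 10 − T = 3.8 a.
Adding the two equations eliminates T: 18.141 = 7.1 a, so a = 2.5551 m/s².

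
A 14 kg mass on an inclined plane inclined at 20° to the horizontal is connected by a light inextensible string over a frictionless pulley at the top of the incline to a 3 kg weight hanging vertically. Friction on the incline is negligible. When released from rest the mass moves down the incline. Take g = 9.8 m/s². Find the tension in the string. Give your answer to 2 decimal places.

32.49 N

For the mass on the incline: the weight component along the slope is m₁g sin 20° = 14 × 9.8 × 0.3420 = 46.922 N and the normal force is N = m₁g cos 20° = 128.926 N.
Newton's second law for the mass (down-slope positive): 46.922 − T = 14 a. For the hanging weight (upward positive): T − 3 × 9.8 = 3 a.
Adding the two equations eliminates T: 17.522 = 17 a, so a = 1.0307 m/s².
Then from the hanging weight's equation, T = 3 × (9.8 + 1.0307) = 32.492 N.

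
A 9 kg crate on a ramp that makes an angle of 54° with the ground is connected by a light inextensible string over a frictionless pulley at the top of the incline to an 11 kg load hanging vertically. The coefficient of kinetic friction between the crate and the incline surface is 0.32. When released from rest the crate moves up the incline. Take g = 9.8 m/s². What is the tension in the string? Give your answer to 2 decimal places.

For the crate on the incline: the weight component along the slope is m₁g sin 54° = 9 × 9.8 × 0.8090 = 71.354 N and the normal force is N = m₁g cos 54° = 51.843 N.
Kinetic friction opposes the crate's motion up the incline: f = μN = 0.32 × 51.843 = 16.590 N acting down the slope.
Newton's second law for the crate (up-slope positive): T − 71.354 − 16.590 = 9 a. For the hanging load (downward positive): 11 × 9.8 − T = 11 a.
Adding the two equations eliminates T: 19.856 = 20 a, so a = 0.9928 m/s².
Then from the hanging load's equation, T = 11 × (9.8 − 0.9928) = 96.879 N.

96.88 N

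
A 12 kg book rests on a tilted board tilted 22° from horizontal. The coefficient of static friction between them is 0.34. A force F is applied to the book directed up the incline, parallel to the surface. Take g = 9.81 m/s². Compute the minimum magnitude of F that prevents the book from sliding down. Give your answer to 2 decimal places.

The normal force is N = mg cos 22° = 109.148 N. With F at its minimum the book is on the verge of sliding down, so static friction is at its maximum μ_s N = 0.34 × 109.148 = 37.110 N and acts up the slope.
Equilibrium along the incline: F + μ_s N = mg sin 22°, so F = 44.099 − 37.110 = 6.989 N.

6.99 N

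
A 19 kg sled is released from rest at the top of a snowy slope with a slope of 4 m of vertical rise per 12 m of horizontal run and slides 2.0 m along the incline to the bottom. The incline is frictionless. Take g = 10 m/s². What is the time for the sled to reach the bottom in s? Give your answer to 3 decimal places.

The weight component along the incline is mg sin 18.43° = 60.083 N and the normal force is N = mg cos 18.43° = 180.250 N.
With no friction, a = g sin 18.43° = 3.1623 m/s².
Starting from rest, L = ½at², so t = √(2L/a) = √(2 × 2.0 / 3.1623) = 1.1247 s.

1.125 s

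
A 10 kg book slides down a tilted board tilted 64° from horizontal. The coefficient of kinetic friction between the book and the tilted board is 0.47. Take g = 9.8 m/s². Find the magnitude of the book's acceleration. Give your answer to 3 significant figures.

6.79 m/s²

Resolving the weight along the incline: the component pulling the book down the slope is mg sin 64° = 10 × 9.8 × 0.8988 = 88.082 N, and the normal force is N = mg cos 64° = 10 × 9.8 × 0.4384 = 42.963 N.
Kinetic friction acts up the slope with magnitude f = μN = 0.47 × 42.963 = 20.193 N.
Net force along the incline is 88.082 − 20.193 = 67.889 N, so a = 67.889 / 10 = 6.7889 m/s².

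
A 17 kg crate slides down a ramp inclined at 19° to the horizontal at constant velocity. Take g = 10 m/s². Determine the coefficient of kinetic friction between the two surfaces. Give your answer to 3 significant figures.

0.344

At constant velocity the net force along the incline is zero: mg sin 19° = μ mg cos 19°.
So μ = tan 19° = 0.3256 / 0.9455 = 0.3444.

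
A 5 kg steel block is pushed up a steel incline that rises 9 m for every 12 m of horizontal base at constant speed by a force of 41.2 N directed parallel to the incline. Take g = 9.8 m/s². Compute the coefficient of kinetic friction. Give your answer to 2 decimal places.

At constant speed ΣF = 0 along the incline. The applied 41.2 N acts up the slope; the weight component mg sin 36.87° = 29.400 N and kinetic friction μN both act down the slope.
So 41.2 = 29.400 + μ × 39.200, giving μ = (41.2 − 29.400) / 39.200 = 0.3010.

0.30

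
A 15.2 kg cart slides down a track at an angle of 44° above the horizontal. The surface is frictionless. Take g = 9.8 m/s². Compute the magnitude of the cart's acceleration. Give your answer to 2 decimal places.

6.81 m/s²

Resolving the weight along the incline: the component pulling the cart down the slope is mg sin 44° = 15.2 × 9.8 × 0.6947 = 103.483 N, and the normal force is N = mg cos 44° = 15.2 × 9.8 × 0.7193 = 107.147 N.
With no friction the net force along the incline is 103.483 N, so a = g sin 44° = 103.483 / 15.2 = 6.8081 m/s².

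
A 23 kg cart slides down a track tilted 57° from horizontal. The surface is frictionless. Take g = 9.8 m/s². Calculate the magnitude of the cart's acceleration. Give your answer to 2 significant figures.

8.2 m/s²

Resolving the weight along the incline: the component pulling the cart down the slope is mg sin 57° = 23 × 9.8 × 0.8387 = 189.043 N, and the normal force is N = mg cos 57° = 23 × 9.8 × 0.5446 = 122.753 N.
With no friction the net force along the incline is 189.043 N, so a = g sin 57° = 189.043 / 23 = 8.2193 m/s².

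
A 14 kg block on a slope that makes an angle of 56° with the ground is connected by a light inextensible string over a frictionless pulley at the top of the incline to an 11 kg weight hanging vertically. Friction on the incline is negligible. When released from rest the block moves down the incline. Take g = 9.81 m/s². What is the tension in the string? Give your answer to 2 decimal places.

110.53 N

For the block on the incline: the weight component along the slope is m₁g sin 56° = 14 × 9.81 × 0.8290 = 113.855 N and the normal force is N = m₁g cos 56° = 76.800 N.
Newton's second law for the block (down-slope positive): 113.855 − T = 14 a. For the hanging weight (upward positive): T − 11 × 9.81 = 11 a.
Adding the two equations eliminates T: 5.945 = 25 a, so a = 0.2378 m/s².
Then from the hanging weight's equation, T = 11 × (9.81 + 0.2378) = 110.526 N.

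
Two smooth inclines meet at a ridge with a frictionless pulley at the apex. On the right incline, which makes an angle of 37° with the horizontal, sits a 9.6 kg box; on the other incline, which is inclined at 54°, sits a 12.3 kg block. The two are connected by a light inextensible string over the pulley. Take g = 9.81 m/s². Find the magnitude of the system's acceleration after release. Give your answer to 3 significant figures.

Resolve each weight along its own incline: the 9.6 kg mass has component 9.6 × 9.81 × sin 37° = 56.677 N down its slope, and the 12.3 kg mass has 12.3 × 9.81 × sin 54° = 97.618 N down its slope.
The 12.3 kg side's 97.618 N exceeds the other side's 56.677 N, so that mass slides down and the 9.6 kg mass slides up. Taking that direction as positive, Newton's second law for the whole system gives 97.618 − 56.677 = (9.6 + 12.3) a, so a = 40.941 / 21.9 = 1.8695 m/s².

1.87 m/s²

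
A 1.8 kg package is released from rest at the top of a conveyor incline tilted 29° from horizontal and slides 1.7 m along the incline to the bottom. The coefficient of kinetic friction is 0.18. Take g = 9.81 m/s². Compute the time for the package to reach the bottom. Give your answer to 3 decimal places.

1.029 s

The weight component along the incline is mg sin 29° = 8.561 N and the normal force is N = mg cos 29° = 15.444 N.
Friction up the slope is f = μN = 0.18 × 15.444 = 2.780 N, so the net downslope force is 8.561 − 2.780 = 5.781 N and a = 5.781 / 1.8 = 3.2117 m/s².
Starting from rest, L = ½at², so t = √(2L/a) = √(2 × 1.7 / 3.2117) = 1.0289 s.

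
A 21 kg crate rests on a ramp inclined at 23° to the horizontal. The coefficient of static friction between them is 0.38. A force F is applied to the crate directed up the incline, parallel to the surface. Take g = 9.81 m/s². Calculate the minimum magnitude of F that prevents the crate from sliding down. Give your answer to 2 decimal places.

8.43 N

The normal force is N = mg cos 23° = 189.633 N. With F at its minimum the crate is on the verge of sliding down, so static friction is at its maximum μ_s N = 0.38 × 189.633 = 72.061 N and acts up the slope.
Equilibrium along the incline: F + μ_s N = mg sin 23°, so F = 80.495 − 72.061 = 8.434 N.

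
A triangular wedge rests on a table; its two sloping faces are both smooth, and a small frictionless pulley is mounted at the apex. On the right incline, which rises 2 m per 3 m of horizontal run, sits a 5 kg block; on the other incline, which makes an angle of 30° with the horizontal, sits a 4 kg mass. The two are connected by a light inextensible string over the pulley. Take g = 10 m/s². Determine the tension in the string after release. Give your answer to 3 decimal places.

Resolve each weight along its own incline: the 5 kg mass has component 5 × 10 × sin 33.69° = 27.735 N down its slope, and the 4 kg mass has 4 × 10 × sin 30° = 20.000 N down its slope.
The 5 kg side's 27.735 N exceeds the other side's 20.000 N, so that mass slides down and the 4 kg mass slides up. Taking that direction as positive, Newton's second law for the whole system gives 27.735 − 20.000 = (5 + 4) a, so a = 7.735 / 9 = 0.8594 m/s².
For the 4 kg mass (up-slope positive): T − 20.000 = 4 × 0.8594, so T = 23.438 N.

23.438 N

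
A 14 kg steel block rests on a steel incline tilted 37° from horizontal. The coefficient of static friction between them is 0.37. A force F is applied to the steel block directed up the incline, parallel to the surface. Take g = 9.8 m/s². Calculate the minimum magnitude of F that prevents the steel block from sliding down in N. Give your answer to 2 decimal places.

The normal force is N = mg cos 37° = 109.573 N. With F at its minimum the steel block is on the verge of sliding down, so static friction is at its maximum μ_s N = 0.37 × 109.573 = 40.542 N and acts up the slope.
Equilibrium along the incline: F + μ_s N = mg sin 37°, so F = 82.569 − 40.542 = 42.027 N.

42.03 N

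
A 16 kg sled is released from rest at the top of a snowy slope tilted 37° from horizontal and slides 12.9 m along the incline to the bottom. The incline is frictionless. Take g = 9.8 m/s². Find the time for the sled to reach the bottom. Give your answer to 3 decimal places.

The weight component along the incline is mg sin 37° = 94.365 N and the normal force is N = mg cos 37° = 125.226 N.
With no friction, a = g sin 37° = 5.8978 m/s².
Starting from rest, L = ½at², so t = √(2L/a) = √(2 × 12.9 / 5.8978) = 2.0915 s.

2.092 s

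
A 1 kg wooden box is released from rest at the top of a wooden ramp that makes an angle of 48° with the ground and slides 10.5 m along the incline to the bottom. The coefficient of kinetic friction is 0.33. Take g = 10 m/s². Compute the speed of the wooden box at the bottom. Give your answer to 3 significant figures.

10.5 m/s

The weight component along the incline is mg sin 48° = 7.431 N and the normal force is N = mg cos 48° = 6.691 N.
Friction up the slope is f = μN = 0.33 × 6.691 = 2.208 N, so the net downslope force is 7.431 − 2.208 = 5.223 N and a = 5.223 / 1 = 5.2230 m/s².
Starting from rest over a distance of 10.5 m, v² = 2aL = 2 × 5.2230 × 10.5 = 109.6830, so v = 10.4730 m/s.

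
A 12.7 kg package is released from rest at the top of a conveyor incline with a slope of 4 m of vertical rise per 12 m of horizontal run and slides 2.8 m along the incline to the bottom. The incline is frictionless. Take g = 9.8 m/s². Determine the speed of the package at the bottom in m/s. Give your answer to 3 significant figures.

4.17 m/s

The weight component along the incline is mg sin 18.43° = 39.358 N and the normal force is N = mg cos 18.43° = 118.073 N.
With no friction, a = g sin 18.43° = 3.0990 m/s².
Starting from rest over a distance of 2.8 m, v² = 2aL = 2 × 3.0990 × 2.8 = 17.3544, so v = 4.1659 m/s.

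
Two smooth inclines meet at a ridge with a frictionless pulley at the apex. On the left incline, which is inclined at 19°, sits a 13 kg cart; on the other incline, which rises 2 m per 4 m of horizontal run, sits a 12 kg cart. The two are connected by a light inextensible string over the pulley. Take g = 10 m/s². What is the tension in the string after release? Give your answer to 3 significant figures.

48.2 N

Resolve each weight along its own incline: the 13 kg mass has component 13 × 10 × sin 19° = 42.324 N down its slope, and the 12 kg mass has 12 × 10 × sin 26.57° = 53.666 N down its slope.
The 12 kg side's 53.666 N exceeds the other side's 42.324 N, so that mass slides down and the 13 kg mass slides up. Taking that direction as positive, Newton's second law for the whole system gives 53.666 − 42.324 = (13 + 12) a, so a = 11.342 / 25 = 0.4537 m/s².
For the 13 kg mass (up-slope positive): T − 42.324 = 13 × 0.4537, so T = 48.222 N.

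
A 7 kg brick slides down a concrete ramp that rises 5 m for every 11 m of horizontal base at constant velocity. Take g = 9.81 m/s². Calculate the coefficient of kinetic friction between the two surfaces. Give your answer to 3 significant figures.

At constant velocity the net force along the incline is zero: mg sin 24.44° = μ mg cos 24.44°.
So μ = tan 24.44° = 0.4138 / 0.9104 = 0.4545.

0.455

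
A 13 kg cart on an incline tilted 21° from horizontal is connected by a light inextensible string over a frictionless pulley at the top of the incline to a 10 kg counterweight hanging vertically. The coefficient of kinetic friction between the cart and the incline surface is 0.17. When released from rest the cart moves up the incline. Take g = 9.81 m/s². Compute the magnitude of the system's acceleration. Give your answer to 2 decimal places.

For the cart on the incline: the weight component along the slope is m₁g sin 21° = 13 × 9.81 × 0.3584 = 45.707 N and the normal force is N = m₁g cos 21° = 119.060 N.
Kinetic friction opposes the cart's motion up the incline: f = μN = 0.17 × 119.060 = 20.240 N acting down the slope.
Newton's second law for the cart (up-slope positive): T − 45.707 − 20.240 = 13 a. For the hanging counterweight (downward positive): 10 × 9.81 − T = 10 a.
Adding the two equations eliminates T: 32.153 = 23 a, so a = 1.3980 m/s².

1.40 m/s²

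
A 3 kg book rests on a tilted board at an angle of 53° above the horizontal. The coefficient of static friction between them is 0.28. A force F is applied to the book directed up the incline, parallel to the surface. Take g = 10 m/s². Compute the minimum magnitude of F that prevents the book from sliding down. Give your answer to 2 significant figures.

The normal force is N = mg cos 53° = 18.054 N. With F at its minimum the book is on the verge of sliding down, so static friction is at its maximum μ_s N = 0.28 × 18.054 = 5.055 N and acts up the slope.
Equilibrium along the incline: F + μ_s N = mg sin 53°, so F = 23.959 − 5.055 = 18.904 N.

19 N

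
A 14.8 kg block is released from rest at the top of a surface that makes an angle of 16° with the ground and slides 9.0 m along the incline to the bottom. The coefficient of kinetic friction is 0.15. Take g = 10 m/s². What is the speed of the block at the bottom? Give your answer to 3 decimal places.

4.864 m/s

The weight component along the incline is mg sin 16° = 40.794 N and the normal force is N = mg cos 16° = 142.267 N.
Friction up the slope is f = μN = 0.15 × 142.267 = 21.340 N, so the net downslope force is 40.794 − 21.340 = 19.454 N and a = 19.454 / 14.8 = 1.3145 m/s².
Starting from rest over a distance of 9.0 m, v² = 2aL = 2 × 1.3145 × 9.0 = 23.6610, so v = 4.8643 m/s.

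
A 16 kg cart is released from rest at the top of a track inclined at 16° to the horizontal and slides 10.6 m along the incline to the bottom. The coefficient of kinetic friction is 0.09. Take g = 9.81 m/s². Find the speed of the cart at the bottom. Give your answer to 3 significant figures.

The weight component along the incline is mg sin 16° = 43.264 N and the normal force is N = mg cos 16° = 150.880 N.
Friction up the slope is f = μN = 0.09 × 150.880 = 13.579 N, so the net downslope force is 43.264 − 13.579 = 29.685 N and a = 29.685 / 16 = 1.8553 m/s².
Starting from rest over a distance of 10.6 m, v² = 2aL = 2 × 1.8553 × 10.6 = 39.3324, so v = 6.2716 m/s.

6.27 m/s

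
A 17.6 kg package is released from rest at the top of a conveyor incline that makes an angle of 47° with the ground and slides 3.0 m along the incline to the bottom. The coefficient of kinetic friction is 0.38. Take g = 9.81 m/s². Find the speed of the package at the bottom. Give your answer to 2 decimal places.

5.27 m/s

The weight component along the incline is mg sin 47° = 126.273 N and the normal force is N = mg cos 47° = 117.751 N.
Friction up the slope is f = μN = 0.38 × 117.751 = 44.745 N, so the net downslope force is 126.273 − 44.745 = 81.528 N and a = 81.528 / 17.6 = 4.6323 m/s².
Starting from rest over a distance of 3.0 m, v² = 2aL = 2 × 4.6323 × 3.0 = 27.7938, so v = 5.2720 m/s.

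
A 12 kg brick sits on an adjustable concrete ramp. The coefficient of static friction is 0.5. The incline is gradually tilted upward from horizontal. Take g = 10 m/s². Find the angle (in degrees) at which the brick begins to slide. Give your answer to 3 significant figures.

At the threshold of sliding, static friction is at its maximum μ_s N and exactly balances the weight component along the incline: mg sin θ = μ_s mg cos θ.
Hence tan θ = μ_s = 0.5, so θ = arctan(0.5) = 26.5651°.

26.6°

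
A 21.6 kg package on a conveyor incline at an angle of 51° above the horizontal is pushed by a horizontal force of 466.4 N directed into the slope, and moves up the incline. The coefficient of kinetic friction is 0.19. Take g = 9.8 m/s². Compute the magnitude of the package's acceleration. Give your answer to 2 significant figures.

1.6 m/s²

The horizontal push has components F cos 51° = 466.4 × 0.6293 = 293.506 N up the incline and F sin 51° = 466.4 × 0.7771 = 362.439 N pressing into the surface.
The normal force is therefore N = mg cos 51° + F sin 51° = 133.210 + 362.439 = 495.649 N, and kinetic friction down the slope is μN = 0.19 × 495.649 = 94.173 N.
Along the incline: F cos 51° − mg sin 51° − μN = ma, so 293.506 − 164.497 − 94.173 = 21.6 a, giving a = 1.6128 m/s².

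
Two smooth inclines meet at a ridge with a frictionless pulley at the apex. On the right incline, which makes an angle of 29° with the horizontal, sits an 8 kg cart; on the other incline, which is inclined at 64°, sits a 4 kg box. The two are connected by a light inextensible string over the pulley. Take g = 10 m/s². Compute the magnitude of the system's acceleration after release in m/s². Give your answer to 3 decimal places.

Resolve each weight along its own incline: the 8 kg mass has component 8 × 10 × sin 29° = 38.785 N down its slope, and the 4 kg mass has 4 × 10 × sin 64° = 35.952 N down its slope.
The 8 kg side's 38.785 N exceeds the other side's 35.952 N, so that mass slides down and the 4 kg mass slides up. Taking that direction as positive, Newton's second law for the whole system gives 38.785 − 35.952 = (8 + 4) a, so a = 2.833 / 12 = 0.2361 m/s².

0.236 m/s²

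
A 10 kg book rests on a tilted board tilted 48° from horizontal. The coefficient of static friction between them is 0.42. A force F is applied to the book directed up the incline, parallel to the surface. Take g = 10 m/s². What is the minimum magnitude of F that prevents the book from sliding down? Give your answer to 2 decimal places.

The normal force is N = mg cos 48° = 66.913 N. With F at its minimum the book is on the verge of sliding down, so static friction is at its maximum μ_s N = 0.42 × 66.913 = 28.103 N and acts up the slope.
Equilibrium along the incline: F + μ_s N = mg sin 48°, so F = 74.314 − 28.103 = 46.211 N.

46.21 N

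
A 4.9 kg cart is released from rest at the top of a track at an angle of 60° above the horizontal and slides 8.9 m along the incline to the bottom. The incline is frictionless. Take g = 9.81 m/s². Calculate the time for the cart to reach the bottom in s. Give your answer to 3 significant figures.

The weight component along the incline is mg sin 60° = 41.629 N and the normal force is N = mg cos 60° = 24.035 N.
With no friction, a = g sin 60° = 8.4957 m/s².
Starting from rest, L = ½at², so t = √(2L/a) = √(2 × 8.9 / 8.4957) = 1.4475 s.

1.45 s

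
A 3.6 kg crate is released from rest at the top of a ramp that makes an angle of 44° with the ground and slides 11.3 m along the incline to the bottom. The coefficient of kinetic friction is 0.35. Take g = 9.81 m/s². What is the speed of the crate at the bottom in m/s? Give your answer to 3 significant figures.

The weight component along the incline is mg sin 44° = 24.533 N and the normal force is N = mg cos 44° = 25.404 N.
Friction up the slope is f = μN = 0.35 × 25.404 = 8.891 N, so the net downslope force is 24.533 − 8.891 = 15.642 N and a = 15.642 / 3.6 = 4.3450 m/s².
Starting from rest over a distance of 11.3 m, v² = 2aL = 2 × 4.3450 × 11.3 = 98.1970, so v = 9.9094 m/s.

9.91 m/s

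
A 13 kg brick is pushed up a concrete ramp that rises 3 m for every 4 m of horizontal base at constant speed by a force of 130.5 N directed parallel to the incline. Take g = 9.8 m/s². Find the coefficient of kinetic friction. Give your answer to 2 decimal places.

0.53

At constant speed ΣF = 0 along the incline. The applied 130.5 N acts up the slope; the weight component mg sin 36.87° = 76.440 N and kinetic friction μN both act down the slope.
So 130.5 = 76.440 + μ × 101.920, giving μ = (130.5 − 76.440) / 101.920 = 0.5304.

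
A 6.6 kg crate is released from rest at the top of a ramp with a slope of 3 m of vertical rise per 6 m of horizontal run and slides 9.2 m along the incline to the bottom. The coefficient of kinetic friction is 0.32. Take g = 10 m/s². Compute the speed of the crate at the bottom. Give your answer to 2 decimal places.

5.44 m/s

The weight component along the incline is mg sin 26.57° = 29.516 N and the normal force is N = mg cos 26.57° = 59.032 N.
Friction up the slope is f = μN = 0.32 × 59.032 = 18.890 N, so the net downslope force is 29.516 − 18.890 = 10.626 N and a = 10.626 / 6.6 = 1.6100 m/s².
Starting from rest over a distance of 9.2 m, v² = 2aL = 2 × 1.6100 × 9.2 = 29.6240, so v = 5.4428 m/s.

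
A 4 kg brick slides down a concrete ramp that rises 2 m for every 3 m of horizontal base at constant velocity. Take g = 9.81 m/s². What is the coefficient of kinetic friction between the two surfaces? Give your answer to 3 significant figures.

At constant velocity the net force along the incline is zero: mg sin 33.69° = μ mg cos 33.69°.
So μ = tan 33.69° = 0.5547 / 0.8321 = 0.6666.

0.667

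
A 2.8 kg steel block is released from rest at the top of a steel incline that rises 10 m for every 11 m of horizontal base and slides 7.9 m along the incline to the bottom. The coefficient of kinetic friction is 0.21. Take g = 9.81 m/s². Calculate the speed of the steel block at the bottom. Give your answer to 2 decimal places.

The weight component along the incline is mg sin 42.27° = 18.477 N and the normal force is N = mg cos 42.27° = 20.325 N.
Friction up the slope is f = μN = 0.21 × 20.325 = 4.268 N, so the net downslope force is 18.477 − 4.268 = 14.209 N and a = 14.209 / 2.8 = 5.0746 m/s².
Starting from rest over a distance of 7.9 m, v² = 2aL = 2 × 5.0746 × 7.9 = 80.1787, so v = 8.9543 m/s.

8.95 m/s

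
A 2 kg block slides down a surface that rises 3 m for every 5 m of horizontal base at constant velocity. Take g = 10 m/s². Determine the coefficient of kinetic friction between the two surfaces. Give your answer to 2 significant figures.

At constant velocity the net force along the incline is zero: mg sin 30.96° = μ mg cos 30.96°.
So μ = tan 30.96° = 0.5145 / 0.8575 = 0.6000.

0.60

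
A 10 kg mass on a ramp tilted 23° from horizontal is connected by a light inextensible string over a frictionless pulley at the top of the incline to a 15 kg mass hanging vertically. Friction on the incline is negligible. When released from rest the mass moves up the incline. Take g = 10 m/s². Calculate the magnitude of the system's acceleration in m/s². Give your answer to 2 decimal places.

For the mass on the incline: the weight component along the slope is m₁g sin 23° = 10 × 10 × 0.3907 = 39.070 N and the normal force is N = m₁g cos 23° = 92.050 N.
Newton's second law for the mass (up-slope positive): T − 39.070 = 10 a. For the hanging mass (downward positive): 15 × 10 − T = 15 a.
Adding the two equations eliminates T: 110.930 = 25 a, so a = 4.4372 m/s².

4.44 m/s²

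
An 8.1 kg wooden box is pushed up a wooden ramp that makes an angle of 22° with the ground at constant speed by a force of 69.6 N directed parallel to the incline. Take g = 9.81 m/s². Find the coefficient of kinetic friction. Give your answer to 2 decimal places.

At constant speed ΣF = 0 along the incline. The applied 69.6 N acts up the slope; the weight component mg sin 22° = 29.767 N and kinetic friction μN both act down the slope.
So 69.6 = 29.767 + μ × 73.675, giving μ = (69.6 − 29.767) / 73.675 = 0.5407.

0.54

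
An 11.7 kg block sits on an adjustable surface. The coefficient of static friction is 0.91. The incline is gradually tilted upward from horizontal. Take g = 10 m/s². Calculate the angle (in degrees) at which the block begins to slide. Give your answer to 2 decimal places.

At the threshold of sliding, static friction is at its maximum μ_s N and exactly balances the weight component along the incline: mg sin θ = μ_s mg cos θ.
Hence tan θ = μ_s = 0.91, so θ = arctan(0.91) = 42.3022°.

42.30°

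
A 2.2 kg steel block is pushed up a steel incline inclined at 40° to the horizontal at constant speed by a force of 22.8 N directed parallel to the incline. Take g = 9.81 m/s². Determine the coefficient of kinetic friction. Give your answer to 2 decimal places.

0.54

At constant speed ΣF = 0 along the incline. The applied 22.8 N acts up the slope; the weight component mg sin 40° = 13.873 N and kinetic friction μN both act down the slope.
So 22.8 = 13.873 + μ × 16.533, giving μ = (22.8 − 13.873) / 16.533 = 0.5400.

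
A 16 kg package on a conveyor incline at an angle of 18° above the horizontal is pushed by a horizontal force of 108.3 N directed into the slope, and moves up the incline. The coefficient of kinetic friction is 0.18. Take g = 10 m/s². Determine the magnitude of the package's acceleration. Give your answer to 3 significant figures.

1.26 m/s²

The horizontal push has components F cos 18° = 108.3 × 0.9511 = 103.004 N up the incline and F sin 18° = 108.3 × 0.3090 = 33.465 N pressing into the surface.
The normal force is therefore N = mg cos 18° + F sin 18° = 152.176 + 33.465 = 185.641 N, and kinetic friction down the slope is μN = 0.18 × 185.641 = 33.415 N.
Along the incline: F cos 18° − mg sin 18° − μN = ma, so 103.004 − 49.440 − 33.415 = 16 a, giving a = 1.2593 m/s².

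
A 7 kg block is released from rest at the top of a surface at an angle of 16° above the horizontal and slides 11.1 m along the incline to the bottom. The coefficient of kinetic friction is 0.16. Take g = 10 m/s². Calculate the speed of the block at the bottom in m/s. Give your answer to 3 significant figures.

5.20 m/s

The weight component along the incline is mg sin 16° = 19.295 N and the normal force is N = mg cos 16° = 67.288 N.
Friction up the slope is f = μN = 0.16 × 67.288 = 10.766 N, so the net downslope force is 19.295 − 10.766 = 8.529 N and a = 8.529 / 7 = 1.2184 m/s².
Starting from rest over a distance of 11.1 m, v² = 2aL = 2 × 1.2184 × 11.1 = 27.0485, so v = 5.2008 m/s.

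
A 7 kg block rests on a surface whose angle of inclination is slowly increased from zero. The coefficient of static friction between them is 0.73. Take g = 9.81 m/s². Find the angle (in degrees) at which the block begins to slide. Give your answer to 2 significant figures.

At the threshold of sliding, static friction is at its maximum μ_s N and exactly balances the weight component along the incline: mg sin θ = μ_s mg cos θ.
Hence tan θ = μ_s = 0.73, so θ = arctan(0.73) = 36.1294°.

36°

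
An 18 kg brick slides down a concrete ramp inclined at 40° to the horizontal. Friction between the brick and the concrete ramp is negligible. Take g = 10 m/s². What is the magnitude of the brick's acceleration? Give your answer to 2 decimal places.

Resolving the weight along the incline: the component pulling the brick down the slope is mg sin 40° = 18 × 10 × 0.6428 = 115.704 N, and the normal force is N = mg cos 40° = 18 × 10 × 0.7660 = 137.880 N.
With no friction the net force along the incline is 115.704 N, so a = g sin 40° = 115.704 / 18 = 6.4280 m/s².

6.43 m/s²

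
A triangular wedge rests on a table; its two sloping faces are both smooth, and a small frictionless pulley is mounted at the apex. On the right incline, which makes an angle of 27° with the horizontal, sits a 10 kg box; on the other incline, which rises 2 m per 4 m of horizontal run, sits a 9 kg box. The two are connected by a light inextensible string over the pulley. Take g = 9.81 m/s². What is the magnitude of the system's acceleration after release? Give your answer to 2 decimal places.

Resolve each weight along its own incline: the 10 kg mass has component 10 × 9.81 × sin 27° = 44.536 N down its slope, and the 9 kg mass has 9 × 9.81 × sin 26.57° = 39.484 N down its slope.
The 10 kg side's 44.536 N exceeds the other side's 39.484 N, so that mass slides down and the 9 kg mass slides up. Taking that direction as positive, Newton's second law for the whole system gives 44.536 − 39.484 = (10 + 9) a, so a = 5.052 / 19 = 0.2659 m/s².

0.27 m/s²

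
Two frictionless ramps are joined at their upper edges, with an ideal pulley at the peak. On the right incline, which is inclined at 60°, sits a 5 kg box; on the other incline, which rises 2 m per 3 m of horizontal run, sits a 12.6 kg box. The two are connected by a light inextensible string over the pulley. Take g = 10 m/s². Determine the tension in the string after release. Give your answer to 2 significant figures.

Resolve each weight along its own incline: the 5 kg mass has component 5 × 10 × sin 60° = 43.301 N down its slope, and the 12.6 kg mass has 12.6 × 10 × sin 33.69° = 69.892 N down its slope.
The 12.6 kg side's 69.892 N exceeds the other side's 43.301 N, so that mass slides down and the 5 kg mass slides up. Taking that direction as positive, Newton's second law for the whole system gives 69.892 − 43.301 = (5 + 12.6) a, so a = 26.591 / 17.6 = 1.5109 m/s².
For the 5 kg mass (up-slope positive): T − 43.301 = 5 × 1.5109, so T = 50.855 N.

51 N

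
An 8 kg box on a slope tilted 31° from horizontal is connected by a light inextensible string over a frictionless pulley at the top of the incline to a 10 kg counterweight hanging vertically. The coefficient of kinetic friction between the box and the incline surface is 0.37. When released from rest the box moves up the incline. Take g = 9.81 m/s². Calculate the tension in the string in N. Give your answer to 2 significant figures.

For the box on the incline: the weight component along the slope is m₁g sin 31° = 8 × 9.81 × 0.5150 = 40.417 N and the normal force is N = m₁g cos 31° = 67.270 N.
Kinetic friction opposes the box's motion up the incline: f = μN = 0.37 × 67.270 = 24.890 N acting down the slope.
Newton's second law for the box (up-slope positive): T − 40.417 − 24.890 = 8 a. For the hanging counterweight (downward positive): 10 × 9.81 − T = 10 a.
Adding the two equations eliminates T: 32.793 = 18 a, so a = 1.8218 m/s².
Then from the hanging counterweight's equation, T = 10 × (9.81 − 1.8218) = 79.882 N.

80 N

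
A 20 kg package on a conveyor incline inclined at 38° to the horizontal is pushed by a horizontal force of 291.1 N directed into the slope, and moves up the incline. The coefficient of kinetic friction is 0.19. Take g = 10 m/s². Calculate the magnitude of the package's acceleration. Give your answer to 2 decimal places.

The horizontal push has components F cos 38° = 291.1 × 0.7880 = 229.387 N up the incline and F sin 38° = 291.1 × 0.6157 = 179.230 N pressing into the surface.
The normal force is therefore N = mg cos 38° + F sin 38° = 157.600 + 179.230 = 336.830 N, and kinetic friction down the slope is μN = 0.19 × 336.830 = 63.998 N.
Along the incline: F cos 38° − mg sin 38° − μN = ma, so 229.387 − 123.140 − 63.998 = 20 a, giving a = 2.1124 m/s².

2.11 m/s²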